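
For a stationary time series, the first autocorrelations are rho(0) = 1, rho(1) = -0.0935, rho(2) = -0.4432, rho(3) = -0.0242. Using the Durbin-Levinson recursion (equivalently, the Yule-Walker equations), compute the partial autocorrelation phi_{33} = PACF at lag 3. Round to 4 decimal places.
\phi_{33} = -0.1619

The PACF at lag k is phi_{kk}, the last component of the solution
to the Yule-Walker system G_k phi = r_k where
  (G_k)_{ij} = rho(|i - j|), (r_k)_i = rho(i), i,j = 1..k.
Equivalently, Durbin-Levinson gives phi_{kk} iteratively:
  phi_{11} = rho(1)
  phi_{kk} = [rho(k) - sum_{j=1..k-1} phi_{k-1,j} rho(k-j)]
            / [1 - sum_{j=1..k-1} phi_{k-1,j} rho(j)],
  phi_{k,j} = phi_{k-1,j} - phi_{kk} phi_{k-1,k-j},  j = 1..k-1.
Step k = 1:
  phi_11 = rho(1) = -0.0935.
Step k = 2:
  phi_22 = [rho(2) - phi_11 rho(1)] / [1 - phi_11 rho(1)] = [-0.4432 - (-0.0935)(-0.0935)] / [1 - (-0.0935)(-0.0935)]
         = -0.45194225 / 0.99125775 = -0.455928.
  Update: phi_21 = phi_11 - phi_22 phi_11 = -0.0935 - (-0.455928)(-0.0935) = -0.136129.
Step k = 3:
  phi_33 = [rho(3) - phi_21 rho(2) - phi_22 rho(1)] / [1 - phi_21 rho(1) - phi_22 rho(2)]
    numerator   = -0.0242 - (-0.136129)(-0.4432) - (-0.455928)(-0.0935) = -0.12716177
    denominator = 1 - (-0.136129)(-0.0935) - (-0.455928)(-0.4432) = 0.78520458
  phi_33 = -0.12716177 / 0.78520458 = -0.1619.
Therefore phi_{33} = -0.1619.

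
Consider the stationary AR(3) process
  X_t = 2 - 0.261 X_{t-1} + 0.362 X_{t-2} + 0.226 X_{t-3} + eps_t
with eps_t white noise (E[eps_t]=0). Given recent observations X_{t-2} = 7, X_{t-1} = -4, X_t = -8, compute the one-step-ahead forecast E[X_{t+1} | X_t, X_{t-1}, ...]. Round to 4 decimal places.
E[X_{t+1} \mid \mathcal F_t] = 4.2220

For an AR(p) model X_t = c + sum_i phi_i X_{t-i} + eps_t, the
one-step-ahead conditional mean is
  E[X_{t+1} | X_t, ...] = c + sum_i phi_i X_{t+1-i}.
Substitute known values:
  E[X_{t+1} | ...] = 2 + (-0.261) * (-8) + (0.362) * (-4) + (0.226) * (7)
                   = 4.2220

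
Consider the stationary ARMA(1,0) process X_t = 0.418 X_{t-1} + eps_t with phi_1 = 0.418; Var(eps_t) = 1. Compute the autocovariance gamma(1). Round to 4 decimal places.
\gamma(1) = 0.5065

Multiply the model equation by X_{t-k} and take expectations. With theta_0 = psi_0 = 1 and psi_j the MA(infinity) weights, this gives
  gamma(k) - sum_i phi_i gamma(k-i) = c_k,
  c_k = sigma^2 * sum_{j=k..q} theta_j psi_{j-k}   (c_k = 0 for k > q),
using gamma(-m) = gamma(m).
Pure AR (q = 0): c_0 = sigma^2 = 1, c_k = 0 for k >= 1.
Equations for k = 0 and k = 1 (AR order 1):
  gamma(0) = phi_1 gamma(1) + c_0
  gamma(1) = phi_1 gamma(0) + c_1
Substituting the second into the first: gamma(0) (1 - phi_1^2) = c_0 + phi_1 c_1, so
  gamma(0) = c_0 / (1 - phi_1^2) = 1 / (1 - (0.418)^2) = 1 / 0.825276 = 1.211716.
  gamma(1) = phi_1 gamma(0) = (0.418)(1.211716) = 0.506497.
Therefore gamma(1) = 0.5065 (to 4 decimal places).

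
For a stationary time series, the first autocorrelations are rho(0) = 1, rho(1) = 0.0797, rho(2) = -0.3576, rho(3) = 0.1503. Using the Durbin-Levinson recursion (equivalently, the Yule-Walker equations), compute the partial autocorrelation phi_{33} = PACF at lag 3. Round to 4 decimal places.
\phi_{33} = 0.2539

The PACF at lag k is phi_{kk}, the last component of the solution
to the Yule-Walker system G_k phi = r_k where
  (G_k)_{ij} = rho(|i - j|), (r_k)_i = rho(i), i,j = 1..k.
Equivalently, Durbin-Levinson gives phi_{kk} iteratively:
  phi_{11} = rho(1)
  phi_{kk} = [rho(k) - sum_{j=1..k-1} phi_{k-1,j} rho(k-j)]
            / [1 - sum_{j=1..k-1} phi_{k-1,j} rho(j)],
  phi_{k,j} = phi_{k-1,j} - phi_{kk} phi_{k-1,k-j},  j = 1..k-1.
Step k = 1:
  phi_11 = rho(1) = 0.0797.
Step k = 2:
  phi_22 = [rho(2) - phi_11 rho(1)] / [1 - phi_11 rho(1)] = [-0.3576 - (0.0797)(0.0797)] / [1 - (0.0797)(0.0797)]
         = -0.36395209 / 0.99364791 = -0.366279.
  Update: phi_21 = phi_11 - phi_22 phi_11 = 0.0797 - (-0.366279)(0.0797) = 0.108892.
Step k = 3:
  phi_33 = [rho(3) - phi_21 rho(2) - phi_22 rho(1)] / [1 - phi_21 rho(1) - phi_22 rho(2)]
    numerator   = 0.1503 - (0.108892)(-0.3576) - (-0.366279)(0.0797) = 0.21843234
    denominator = 1 - (0.108892)(0.0797) - (-0.366279)(-0.3576) = 0.86034
  phi_33 = 0.21843234 / 0.86034 = 0.2539.
Therefore phi_{33} = 0.2539.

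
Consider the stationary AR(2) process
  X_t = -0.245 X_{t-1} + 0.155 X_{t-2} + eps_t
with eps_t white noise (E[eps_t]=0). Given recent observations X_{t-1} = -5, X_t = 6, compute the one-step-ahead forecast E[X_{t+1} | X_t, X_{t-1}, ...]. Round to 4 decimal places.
E[X_{t+1} \mid \mathcal F_t] = -2.2450

For an AR(p) model X_t = c + sum_i phi_i X_{t-i} + eps_t, the
one-step-ahead conditional mean is
  E[X_{t+1} | X_t, ...] = c + sum_i phi_i X_{t+1-i}.
Substitute known values:
  E[X_{t+1} | ...] = (-0.245) * (6) + (0.155) * (-5)
                   = -2.2450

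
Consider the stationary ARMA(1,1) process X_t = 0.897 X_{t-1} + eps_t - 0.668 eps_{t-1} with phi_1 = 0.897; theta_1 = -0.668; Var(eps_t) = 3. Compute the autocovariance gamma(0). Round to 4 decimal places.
\gamma(0) = 3.8052

Multiply the model equation by X_{t-k} and take expectations. With theta_0 = psi_0 = 1 and psi_j the MA(infinity) weights, this gives
  gamma(k) - sum_i phi_i gamma(k-i) = c_k,
  c_k = sigma^2 * sum_{j=k..q} theta_j psi_{j-k}   (c_k = 0 for k > q),
using gamma(-m) = gamma(m).
psi-weights needed (psi_j = theta_j + sum_i phi_i psi_{j-i}):
  psi_1 = theta_1 + phi_1 = -0.668 + (0.897) = 0.229
Right-hand sides:
  c_0 = sigma^2 (1 + theta_1 psi_1) = 3 * (1 + (-0.668)(0.229)) = 3 * 0.847028 = 2.541084
  c_1 = sigma^2 theta_1 = 3 * (-0.668) = -2.004
  c_2 = 0
Equations for k = 0 and k = 1 (AR order 1):
  gamma(0) = phi_1 gamma(1) + c_0
  gamma(1) = phi_1 gamma(0) + c_1
Substituting the second into the first: gamma(0) (1 - phi_1^2) = c_0 + phi_1 c_1, so
  gamma(0) = (c_0 + phi_1 c_1) / (1 - phi_1^2) = (2.541084 + (0.897)(-2.004)) / (1 - (0.897)^2) = 0.743496 / 0.195391 = 3.80517.
Therefore gamma(0) = 3.8052 (to 4 decimal places).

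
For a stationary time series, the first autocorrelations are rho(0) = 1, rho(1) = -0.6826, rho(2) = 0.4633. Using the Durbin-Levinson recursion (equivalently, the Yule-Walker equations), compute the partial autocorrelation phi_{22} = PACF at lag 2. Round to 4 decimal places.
\phi_{22} = -0.0049

The PACF at lag k is phi_{kk}, the last component of the solution
to the Yule-Walker system G_k phi = r_k where
  (G_k)_{ij} = rho(|i - j|), (r_k)_i = rho(i), i,j = 1..k.
Equivalently, Durbin-Levinson gives phi_{kk} iteratively:
  phi_{11} = rho(1)
  phi_{kk} = [rho(k) - sum_{j=1..k-1} phi_{k-1,j} rho(k-j)]
            / [1 - sum_{j=1..k-1} phi_{k-1,j} rho(j)],
  phi_{k,j} = phi_{k-1,j} - phi_{kk} phi_{k-1,k-j},  j = 1..k-1.
Step k = 1:
  phi_11 = rho(1) = -0.6826.
Step k = 2:
  phi_22 = [rho(2) - phi_11 rho(1)] / [1 - phi_11 rho(1)] = [0.4633 - (-0.6826)(-0.6826)] / [1 - (-0.6826)(-0.6826)]
         = -0.00264276 / 0.53405724 = -0.0049.
Therefore phi_{22} = -0.0049.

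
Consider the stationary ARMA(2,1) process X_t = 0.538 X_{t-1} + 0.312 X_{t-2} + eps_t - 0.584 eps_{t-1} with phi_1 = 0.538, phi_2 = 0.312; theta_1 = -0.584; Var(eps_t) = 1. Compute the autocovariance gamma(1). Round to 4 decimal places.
\gamma(1) = 0.1049

Multiply the model equation by X_{t-k} and take expectations. With theta_0 = psi_0 = 1 and psi_j the MA(infinity) weights, this gives
  gamma(k) - sum_i phi_i gamma(k-i) = c_k,
  c_k = sigma^2 * sum_{j=k..q} theta_j psi_{j-k}   (c_k = 0 for k > q),
using gamma(-m) = gamma(m).
psi-weights needed (psi_j = theta_j + sum_i phi_i psi_{j-i}):
  psi_1 = theta_1 + phi_1 = -0.584 + (0.538) = -0.046
Right-hand sides:
  c_0 = sigma^2 (1 + theta_1 psi_1) = 1 * (1 + (-0.584)(-0.046)) = 1 * 1.026864 = 1.026864
  c_1 = sigma^2 theta_1 = 1 * (-0.584) = -0.584
  c_2 = 0
Equations for k = 0, 1, 2 (AR order 2, c_2 = 0):
  (E0) gamma(0) = phi_1 gamma(1) + phi_2 gamma(2) + c_0
  (E1) gamma(1) = phi_1 gamma(0) + phi_2 gamma(1) + c_1
  (E2) gamma(2) = phi_1 gamma(1) + phi_2 gamma(0)
From (E1): gamma(1) = A gamma(0) + B with
  A = phi_1 / (1 - phi_2) = 0.538 / 0.688 = 0.781977,   B = c_1 / (1 - phi_2) = -0.584 / 0.688 = -0.848837.
Insert (E2) into (E0): gamma(0) (1 - phi_2^2) = phi_1 (1 + phi_2) gamma(1) + c_0.
  phi_1 (1 + phi_2) = (0.538)(1.312) = 0.705856,   1 - phi_2^2 = 0.902656.
Replace gamma(1) by A gamma(0) + B and collect gamma(0):
  gamma(0) [0.902656 - (0.705856)(0.781977)] = (0.705856)(-0.848837) + 1.026864
  gamma(0) * 0.350693 = 0.427707
  gamma(0) = 0.427707 / 0.350693 = 1.219606.
  gamma(1) = A gamma(0) + B = (0.781977)(1.219606) + (-0.848837) = 0.104866.
Therefore gamma(1) = 0.1049 (to 4 decimal places).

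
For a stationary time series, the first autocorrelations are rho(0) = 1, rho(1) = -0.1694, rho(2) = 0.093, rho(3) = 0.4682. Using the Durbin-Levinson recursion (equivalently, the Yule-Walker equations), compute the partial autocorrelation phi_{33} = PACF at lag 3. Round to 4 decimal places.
\phi_{33} = 0.5110

The PACF at lag k is phi_{kk}, the last component of the solution
to the Yule-Walker system G_k phi = r_k where
  (G_k)_{ij} = rho(|i - j|), (r_k)_i = rho(i), i,j = 1..k.
Equivalently, Durbin-Levinson gives phi_{kk} iteratively:
  phi_{11} = rho(1)
  phi_{kk} = [rho(k) - sum_{j=1..k-1} phi_{k-1,j} rho(k-j)]
            / [1 - sum_{j=1..k-1} phi_{k-1,j} rho(j)],
  phi_{k,j} = phi_{k-1,j} - phi_{kk} phi_{k-1,k-j},  j = 1..k-1.
Step k = 1:
  phi_11 = rho(1) = -0.1694.
Step k = 2:
  phi_22 = [rho(2) - phi_11 rho(1)] / [1 - phi_11 rho(1)] = [0.093 - (-0.1694)(-0.1694)] / [1 - (-0.1694)(-0.1694)]
         = 0.06430364 / 0.97130364 = 0.066203.
  Update: phi_21 = phi_11 - phi_22 phi_11 = -0.1694 - (0.066203)(-0.1694) = -0.158185.
Step k = 3:
  phi_33 = [rho(3) - phi_21 rho(2) - phi_22 rho(1)] / [1 - phi_21 rho(1) - phi_22 rho(2)]
    numerator   = 0.4682 - (-0.158185)(0.093) - (0.066203)(-0.1694) = 0.49412608
    denominator = 1 - (-0.158185)(-0.1694) - (0.066203)(0.093) = 0.96704652
  phi_33 = 0.49412608 / 0.96704652 = 0.511.
Therefore phi_{33} = 0.5110.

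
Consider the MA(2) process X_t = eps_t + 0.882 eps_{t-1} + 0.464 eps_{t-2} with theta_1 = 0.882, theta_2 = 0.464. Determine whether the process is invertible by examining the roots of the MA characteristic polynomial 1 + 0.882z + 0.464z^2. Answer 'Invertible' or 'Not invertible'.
\text{Invertible}

The MA(q) characteristic polynomial is P(z) = 1 + 0.882z + 0.464z^2.
Invertibility requires all roots to lie outside the unit circle, i.e. |z| > 1 for every root.
Set 1 + (0.882) z + (0.464) z^2 = 0, i.e. a z^2 + b z + c = 0 with a = 0.464, b = 0.882, c = 1.
Discriminant D = b^2 - 4ac = (0.882)^2 - 4*(0.464)*1 = 0.777924 - (1.856) = -1.078076.
D < 0, so the roots are the complex-conjugate pair z = (-b +/- i sqrt(-D)) / (2a) = -0.9504 +/- 1.1189i.
For a conjugate pair |z|^2 = z * conj(z) = (product of roots) = c/a = 1/(0.464) = 2.155172, so |z| = sqrt(2.155172) = 1.4681 for both roots.
Moduli of all roots: 1.4681, 1.4681.
All moduli strictly greater than 1? Yes.
Verdict: Invertible.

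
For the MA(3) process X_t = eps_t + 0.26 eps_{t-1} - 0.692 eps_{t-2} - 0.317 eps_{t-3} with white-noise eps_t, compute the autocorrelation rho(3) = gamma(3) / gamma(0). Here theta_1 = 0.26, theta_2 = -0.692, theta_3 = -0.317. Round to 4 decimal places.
\rho(3) = -0.1925

For an MA(q) process with theta_0 = 1, the autocovariance is
  gamma(k) = sigma^2 * sum_{i=0..q-k} theta_i * theta_{i+k},
and rho(k) = gamma(k) / gamma(0). Sigma^2 cancels.
  numerator   = (1)*(-0.317) = -0.317.
  denominator = (1)^2 + (0.26)^2 + (-0.692)^2 + (-0.317)^2 = 1.646953.
  rho(3) = -0.317 / 1.646953 = -0.1925.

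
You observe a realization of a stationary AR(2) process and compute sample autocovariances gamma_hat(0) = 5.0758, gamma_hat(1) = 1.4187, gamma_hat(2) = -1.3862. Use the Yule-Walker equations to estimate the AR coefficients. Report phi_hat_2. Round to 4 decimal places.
\hat\phi_{2} = -0.3810

The Yule-Walker equations for an AR(p) process read, in matrix form,
  Gamma_p phi = r_p,   with   (Gamma_p)_{ij} = gamma(|i - j|),
                       (r_p)_i = gamma(i),   i,j = 1..p.
Substitute the sample gammas (Toeplitz matrix and right-hand side of size 2):
  Gamma_p = [[5.0758, 1.4187], [1.4187, 5.0758]]
  r_p     = [1.4187, -1.3862]
Written out:
  5.0758 phi_1 + 1.4187 phi_2 = 1.4187
  1.4187 phi_1 + 5.0758 phi_2 = -1.3862
Solve by Cramer's rule:
  det = gamma(0)^2 - gamma(1)^2 = (5.0758)^2 - (1.4187)^2 = 25.76374564 - 2.01270969 = 23.75103595
  phi_hat_1 = [gamma(1) gamma(0) - gamma(1) gamma(2)] / det = [(1.4187)(5.0758) - (1.4187)(-1.3862)] / 23.75103595 = 9.1676394 / 23.75103595 = 0.386
  phi_hat_2 = [gamma(0) gamma(2) - gamma(1)^2] / det = [(5.0758)(-1.3862) - (1.4187)^2] / 23.75103595 = -9.04878365 / 23.75103595 = -0.381
So phi_hat = [0.3860, -0.3810].
Therefore phi_hat_2 = -0.3810.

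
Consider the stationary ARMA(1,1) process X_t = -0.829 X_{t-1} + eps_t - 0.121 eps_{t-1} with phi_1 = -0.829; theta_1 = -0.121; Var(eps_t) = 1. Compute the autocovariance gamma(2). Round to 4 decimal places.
\gamma(2) = 2.7707

Multiply the model equation by X_{t-k} and take expectations. With theta_0 = psi_0 = 1 and psi_j the MA(infinity) weights, this gives
  gamma(k) - sum_i phi_i gamma(k-i) = c_k,
  c_k = sigma^2 * sum_{j=k..q} theta_j psi_{j-k}   (c_k = 0 for k > q),
using gamma(-m) = gamma(m).
psi-weights needed (psi_j = theta_j + sum_i phi_i psi_{j-i}):
  psi_1 = theta_1 + phi_1 = -0.121 + (-0.829) = -0.95
Right-hand sides:
  c_0 = sigma^2 (1 + theta_1 psi_1) = 1 * (1 + (-0.121)(-0.95)) = 1 * 1.11495 = 1.11495
  c_1 = sigma^2 theta_1 = 1 * (-0.121) = -0.121
  c_2 = 0
Equations for k = 0 and k = 1 (AR order 1):
  gamma(0) = phi_1 gamma(1) + c_0
  gamma(1) = phi_1 gamma(0) + c_1
Substituting the second into the first: gamma(0) (1 - phi_1^2) = c_0 + phi_1 c_1, so
  gamma(0) = (c_0 + phi_1 c_1) / (1 - phi_1^2) = (1.11495 + (-0.829)(-0.121)) / (1 - (-0.829)^2) = 1.215259 / 0.312759 = 3.885608.
  gamma(1) = phi_1 gamma(0) + c_1 = (-0.829)(3.885608) + (-0.121) = -3.342169.
For k = 2 (> q): gamma(2) = phi_1 gamma(1) = (-0.829)(-3.342169) = 2.770658.
Therefore gamma(2) = 2.7707 (to 4 decimal places).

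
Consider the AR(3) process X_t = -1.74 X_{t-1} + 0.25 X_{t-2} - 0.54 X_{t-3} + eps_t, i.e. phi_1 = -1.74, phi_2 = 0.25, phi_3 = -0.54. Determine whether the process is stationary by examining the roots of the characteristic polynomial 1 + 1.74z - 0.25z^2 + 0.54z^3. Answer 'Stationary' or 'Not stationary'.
\text{Not stationary}

The AR(p) characteristic polynomial is P(z) = 1 + 1.74z - 0.25z^2 + 0.54z^3.
Stationarity requires all roots to lie outside the unit circle, i.e. |z| > 1 for every root.
Degree 3: look for a simple real root z0 first, then factor out (1 - z/z0) and solve the remaining quadratic.
Testing z0 = -0.5: P(-0.5) = 1 + (1.74)(-0.5) + (-0.25)(-0.5)^2 + (0.54)(-0.5)^3
  = 1 + (-0.87) + (-0.0625) + (-0.0675) = 0.  So z_0 = -0.5 is a root, |z_0| = 0.5.
Divide out the factor (1 + 2 z) = (1 - z/z0) (since 1/z0 = -2):
  P(z) = (1 + 2 z)(1 + (-0.26) z + (0.27) z^2)
  [check: z-coef -0.26 - (-2) = 1.74; z^2-coef 0.27 - (-2)(-0.26) = -0.25; z^3-coef -(-2)(0.27) = 0.54.]
Remaining roots from the quadratic factor 1 + (-0.26) z + (0.27) z^2:
  Set 1 + (-0.26) z + (0.27) z^2 = 0, i.e. a z^2 + b z + c = 0 with a = 0.27, b = -0.26, c = 1.
  Discriminant D = b^2 - 4ac = (-0.26)^2 - 4*(0.27)*1 = 0.0676 - (1.08) = -1.0124.
  D < 0, so the roots are the complex-conjugate pair z = (-b +/- i sqrt(-D)) / (2a) = 0.4815 +/- 1.8633i.
  For a conjugate pair |z|^2 = z * conj(z) = (product of roots) = c/a = 1/(0.27) = 3.703704, so |z| = sqrt(3.703704) = 1.9245 for both roots.
Moduli of all roots: 0.5000, 1.9245, 1.9245.
All moduli strictly greater than 1? No.
Verdict: Not stationary.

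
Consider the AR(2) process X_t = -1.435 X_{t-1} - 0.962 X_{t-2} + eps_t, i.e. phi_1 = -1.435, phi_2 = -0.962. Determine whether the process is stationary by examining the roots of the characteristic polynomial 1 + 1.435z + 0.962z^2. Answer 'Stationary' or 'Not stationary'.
\text{Stationary}

The AR(p) characteristic polynomial is P(z) = 1 + 1.435z + 0.962z^2.
Stationarity requires all roots to lie outside the unit circle, i.e. |z| > 1 for every root.
Set 1 + (1.435) z + (0.962) z^2 = 0, i.e. a z^2 + b z + c = 0 with a = 0.962, b = 1.435, c = 1.
Discriminant D = b^2 - 4ac = (1.435)^2 - 4*(0.962)*1 = 2.059225 - (3.848) = -1.788775.
D < 0, so the roots are the complex-conjugate pair z = (-b +/- i sqrt(-D)) / (2a) = -0.7458 +/- 0.6951i.
For a conjugate pair |z|^2 = z * conj(z) = (product of roots) = c/a = 1/(0.962) = 1.039501, so |z| = sqrt(1.039501) = 1.0196 for both roots.
Moduli of all roots: 1.0196, 1.0196.
All moduli strictly greater than 1? Yes.
Verdict: Stationary.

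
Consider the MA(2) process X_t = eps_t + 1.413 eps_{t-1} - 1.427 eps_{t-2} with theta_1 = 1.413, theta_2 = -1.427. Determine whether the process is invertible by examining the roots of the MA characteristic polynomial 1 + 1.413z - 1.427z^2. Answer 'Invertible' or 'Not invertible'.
\text{Not invertible}

The MA(q) characteristic polynomial is P(z) = 1 + 1.413z - 1.427z^2.
Invertibility requires all roots to lie outside the unit circle, i.e. |z| > 1 for every root.
Set 1 + (1.413) z + (-1.427) z^2 = 0, i.e. a z^2 + b z + c = 0 with a = -1.427, b = 1.413, c = 1.
Discriminant D = b^2 - 4ac = (1.413)^2 - 4*(-1.427)*1 = 1.996569 - (-5.708) = 7.704569.
D >= 0, so the roots are real: z = (-b +/- sqrt(D)) / (2a) = (-1.413 +/- 2.775711) / (-2.854).
  z_1 = (-1.413 + 2.775711) / (-2.854) = -0.4775,   |z_1| = 0.4775.
  z_2 = (-1.413 - 2.775711) / (-2.854) = 1.4677,   |z_2| = 1.4677.
Moduli of all roots: 0.4775, 1.4677.
All moduli strictly greater than 1? No.
Verdict: Not invertible.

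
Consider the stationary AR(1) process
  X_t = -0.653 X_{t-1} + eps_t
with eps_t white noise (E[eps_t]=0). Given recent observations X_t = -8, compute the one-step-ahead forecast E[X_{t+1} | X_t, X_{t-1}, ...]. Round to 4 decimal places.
E[X_{t+1} \mid \mathcal F_t] = 5.2240

For an AR(p) model X_t = c + sum_i phi_i X_{t-i} + eps_t, the
one-step-ahead conditional mean is
  E[X_{t+1} | X_t, ...] = c + sum_i phi_i X_{t+1-i}.
Substitute known values:
  E[X_{t+1} | ...] = (-0.653) * (-8)
                   = 5.2240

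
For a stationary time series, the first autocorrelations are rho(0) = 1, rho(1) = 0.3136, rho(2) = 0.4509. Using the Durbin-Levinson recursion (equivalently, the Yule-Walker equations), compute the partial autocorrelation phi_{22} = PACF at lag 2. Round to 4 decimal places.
\phi_{22} = 0.3910

The PACF at lag k is phi_{kk}, the last component of the solution
to the Yule-Walker system G_k phi = r_k where
  (G_k)_{ij} = rho(|i - j|), (r_k)_i = rho(i), i,j = 1..k.
Equivalently, Durbin-Levinson gives phi_{kk} iteratively:
  phi_{11} = rho(1)
  phi_{kk} = [rho(k) - sum_{j=1..k-1} phi_{k-1,j} rho(k-j)]
            / [1 - sum_{j=1..k-1} phi_{k-1,j} rho(j)],
  phi_{k,j} = phi_{k-1,j} - phi_{kk} phi_{k-1,k-j},  j = 1..k-1.
Step k = 1:
  phi_11 = rho(1) = 0.3136.
Step k = 2:
  phi_22 = [rho(2) - phi_11 rho(1)] / [1 - phi_11 rho(1)] = [0.4509 - (0.3136)(0.3136)] / [1 - (0.3136)(0.3136)]
         = 0.35255504 / 0.90165504 = 0.391.
Therefore phi_{22} = 0.3910.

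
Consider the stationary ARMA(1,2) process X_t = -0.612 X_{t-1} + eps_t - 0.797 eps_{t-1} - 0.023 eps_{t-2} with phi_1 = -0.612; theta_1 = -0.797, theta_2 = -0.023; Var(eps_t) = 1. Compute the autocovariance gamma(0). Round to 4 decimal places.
\gamma(0) = 4.1116

Multiply the model equation by X_{t-k} and take expectations. With theta_0 = psi_0 = 1 and psi_j the MA(infinity) weights, this gives
  gamma(k) - sum_i phi_i gamma(k-i) = c_k,
  c_k = sigma^2 * sum_{j=k..q} theta_j psi_{j-k}   (c_k = 0 for k > q),
using gamma(-m) = gamma(m).
psi-weights needed (psi_j = theta_j + sum_i phi_i psi_{j-i}):
  psi_1 = theta_1 + phi_1 = -0.797 + (-0.612) = -1.409
  psi_2 = theta_2 + phi_1 psi_1 = -0.023 + (-0.612)(-1.409) = 0.839308
Right-hand sides:
  c_0 = sigma^2 (1 + theta_1 psi_1 + theta_2 psi_2) = 1 * (1 + (-0.797)(-1.409) + (-0.023)(0.839308)) = 1 * 2.103669 = 2.103669
  c_1 = sigma^2 (theta_1 + theta_2 psi_1) = 1 * (-0.797 + (-0.023)(-1.409)) = -0.764593
  c_2 = sigma^2 theta_2 = 1 * (-0.023) = -0.023
Equations for k = 0 and k = 1 (AR order 1):
  gamma(0) = phi_1 gamma(1) + c_0
  gamma(1) = phi_1 gamma(0) + c_1
Substituting the second into the first: gamma(0) (1 - phi_1^2) = c_0 + phi_1 c_1, so
  gamma(0) = (c_0 + phi_1 c_1) / (1 - phi_1^2) = (2.103669 + (-0.612)(-0.764593)) / (1 - (-0.612)^2) = 2.5716 / 0.625456 = 4.11156.
Therefore gamma(0) = 4.1116 (to 4 decimal places).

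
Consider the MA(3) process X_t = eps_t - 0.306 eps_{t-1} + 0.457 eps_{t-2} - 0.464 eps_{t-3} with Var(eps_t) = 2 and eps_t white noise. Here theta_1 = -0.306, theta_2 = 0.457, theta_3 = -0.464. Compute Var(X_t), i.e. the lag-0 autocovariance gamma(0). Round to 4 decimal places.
\gamma(0) = 3.0356

For an MA(q) process X_t = eps_t + sum_i theta_i eps_{t-i} with
Var(eps_t) = sigma^2, the variance is
  gamma(0) = sigma^2 * (1 + sum_i theta_i^2).
  sum_i theta_i^2 = (-0.306)^2 + (0.457)^2 + (-0.464)^2 = 0.093636 + 0.208849 + 0.215296 = 0.517781.
  gamma(0) = 2 * (1 + 0.517781) = 2 * 1.517781 = 3.035562, which rounds to 3.0356.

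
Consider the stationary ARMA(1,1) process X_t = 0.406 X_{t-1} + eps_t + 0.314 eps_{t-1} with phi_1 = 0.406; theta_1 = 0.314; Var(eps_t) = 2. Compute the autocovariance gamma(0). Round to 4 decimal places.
\gamma(0) = 3.2414

Multiply the model equation by X_{t-k} and take expectations. With theta_0 = psi_0 = 1 and psi_j the MA(infinity) weights, this gives
  gamma(k) - sum_i phi_i gamma(k-i) = c_k,
  c_k = sigma^2 * sum_{j=k..q} theta_j psi_{j-k}   (c_k = 0 for k > q),
using gamma(-m) = gamma(m).
psi-weights needed (psi_j = theta_j + sum_i phi_i psi_{j-i}):
  psi_1 = theta_1 + phi_1 = 0.314 + (0.406) = 0.72
Right-hand sides:
  c_0 = sigma^2 (1 + theta_1 psi_1) = 2 * (1 + (0.314)(0.72)) = 2 * 1.22608 = 2.45216
  c_1 = sigma^2 theta_1 = 2 * (0.314) = 0.628
  c_2 = 0
Equations for k = 0 and k = 1 (AR order 1):
  gamma(0) = phi_1 gamma(1) + c_0
  gamma(1) = phi_1 gamma(0) + c_1
Substituting the second into the first: gamma(0) (1 - phi_1^2) = c_0 + phi_1 c_1, so
  gamma(0) = (c_0 + phi_1 c_1) / (1 - phi_1^2) = (2.45216 + (0.406)(0.628)) / (1 - (0.406)^2) = 2.707128 / 0.835164 = 3.241433.
Therefore gamma(0) = 3.2414 (to 4 decimal places).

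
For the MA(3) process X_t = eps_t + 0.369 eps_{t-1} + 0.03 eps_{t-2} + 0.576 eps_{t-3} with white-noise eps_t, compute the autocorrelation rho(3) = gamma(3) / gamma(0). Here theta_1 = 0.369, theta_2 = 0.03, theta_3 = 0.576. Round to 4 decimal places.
\rho(3) = 0.3921

For an MA(q) process with theta_0 = 1, the autocovariance is
  gamma(k) = sigma^2 * sum_{i=0..q-k} theta_i * theta_{i+k},
and rho(k) = gamma(k) / gamma(0). Sigma^2 cancels.
  numerator   = (1)*(0.576) = 0.576.
  denominator = (1)^2 + (0.369)^2 + (0.03)^2 + (0.576)^2 = 1.468837.
  rho(3) = 0.576 / 1.468837 = 0.3921.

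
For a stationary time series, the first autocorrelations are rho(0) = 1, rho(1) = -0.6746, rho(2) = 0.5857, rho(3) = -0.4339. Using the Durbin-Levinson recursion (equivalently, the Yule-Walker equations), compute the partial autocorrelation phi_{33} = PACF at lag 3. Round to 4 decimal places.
\phi_{33} = 0.0549

The PACF at lag k is phi_{kk}, the last component of the solution
to the Yule-Walker system G_k phi = r_k where
  (G_k)_{ij} = rho(|i - j|), (r_k)_i = rho(i), i,j = 1..k.
Equivalently, Durbin-Levinson gives phi_{kk} iteratively:
  phi_{11} = rho(1)
  phi_{kk} = [rho(k) - sum_{j=1..k-1} phi_{k-1,j} rho(k-j)]
            / [1 - sum_{j=1..k-1} phi_{k-1,j} rho(j)],
  phi_{k,j} = phi_{k-1,j} - phi_{kk} phi_{k-1,k-j},  j = 1..k-1.
Step k = 1:
  phi_11 = rho(1) = -0.6746.
Step k = 2:
  phi_22 = [rho(2) - phi_11 rho(1)] / [1 - phi_11 rho(1)] = [0.5857 - (-0.6746)(-0.6746)] / [1 - (-0.6746)(-0.6746)]
         = 0.13061484 / 0.54491484 = 0.239698.
  Update: phi_21 = phi_11 - phi_22 phi_11 = -0.6746 - (0.239698)(-0.6746) = -0.5129.
Step k = 3:
  phi_33 = [rho(3) - phi_21 rho(2) - phi_22 rho(1)] / [1 - phi_21 rho(1) - phi_22 rho(2)]
    numerator   = -0.4339 - (-0.5129)(0.5857) - (0.239698)(-0.6746) = 0.02820556
    denominator = 1 - (-0.5129)(-0.6746) - (0.239698)(0.5857) = 0.51360676
  phi_33 = 0.02820556 / 0.51360676 = 0.0549.
Therefore phi_{33} = 0.0549.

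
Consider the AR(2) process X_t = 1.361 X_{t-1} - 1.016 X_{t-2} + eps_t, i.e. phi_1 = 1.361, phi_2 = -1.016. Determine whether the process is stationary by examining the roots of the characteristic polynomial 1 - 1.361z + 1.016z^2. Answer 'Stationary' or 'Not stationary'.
\text{Not stationary}

The AR(p) characteristic polynomial is P(z) = 1 - 1.361z + 1.016z^2.
Stationarity requires all roots to lie outside the unit circle, i.e. |z| > 1 for every root.
Set 1 + (-1.361) z + (1.016) z^2 = 0, i.e. a z^2 + b z + c = 0 with a = 1.016, b = -1.361, c = 1.
Discriminant D = b^2 - 4ac = (-1.361)^2 - 4*(1.016)*1 = 1.852321 - (4.064) = -2.211679.
D < 0, so the roots are the complex-conjugate pair z = (-b +/- i sqrt(-D)) / (2a) = 0.6698 +/- 0.7319i.
For a conjugate pair |z|^2 = z * conj(z) = (product of roots) = c/a = 1/(1.016) = 0.984252, so |z| = sqrt(0.984252) = 0.9921 for both roots.
Moduli of all roots: 0.9921, 0.9921.
All moduli strictly greater than 1? No.
Verdict: Not stationary.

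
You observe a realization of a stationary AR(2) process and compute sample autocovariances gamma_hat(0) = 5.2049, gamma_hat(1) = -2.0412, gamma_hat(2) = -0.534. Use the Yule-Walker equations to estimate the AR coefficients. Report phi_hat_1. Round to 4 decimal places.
\hat\phi_{1} = -0.5110

The Yule-Walker equations for an AR(p) process read, in matrix form,
  Gamma_p phi = r_p,   with   (Gamma_p)_{ij} = gamma(|i - j|),
                       (r_p)_i = gamma(i),   i,j = 1..p.
Substitute the sample gammas (Toeplitz matrix and right-hand side of size 2):
  Gamma_p = [[5.2049, -2.0412], [-2.0412, 5.2049]]
  r_p     = [-2.0412, -0.534]
Written out:
  5.2049 phi_1 - 2.0412 phi_2 = -2.0412
  -2.0412 phi_1 + 5.2049 phi_2 = -0.534
Solve by Cramer's rule:
  det = gamma(0)^2 - gamma(1)^2 = (5.2049)^2 - (-2.0412)^2 = 27.09098401 - 4.16649744 = 22.92448657
  phi_hat_1 = [gamma(1) gamma(0) - gamma(1) gamma(2)] / det = [(-2.0412)(5.2049) - (-2.0412)(-0.534)] / 22.92448657 = -11.71424268 / 22.92448657 = -0.511
  phi_hat_2 = [gamma(0) gamma(2) - gamma(1)^2] / det = [(5.2049)(-0.534) - (-2.0412)^2] / 22.92448657 = -6.94591404 / 22.92448657 = -0.303
So phi_hat = [-0.5110, -0.3030].
Therefore phi_hat_1 = -0.5110.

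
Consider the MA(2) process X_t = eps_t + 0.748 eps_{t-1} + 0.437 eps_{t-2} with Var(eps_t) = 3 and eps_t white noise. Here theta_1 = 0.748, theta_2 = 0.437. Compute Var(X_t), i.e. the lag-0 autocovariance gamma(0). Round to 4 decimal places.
\gamma(0) = 5.2514

For an MA(q) process X_t = eps_t + sum_i theta_i eps_{t-i} with
Var(eps_t) = sigma^2, the variance is
  gamma(0) = sigma^2 * (1 + sum_i theta_i^2).
  sum_i theta_i^2 = (0.748)^2 + (0.437)^2 = 0.559504 + 0.190969 = 0.750473.
  gamma(0) = 3 * (1 + 0.750473) = 3 * 1.750473 = 5.251419, which rounds to 5.2514.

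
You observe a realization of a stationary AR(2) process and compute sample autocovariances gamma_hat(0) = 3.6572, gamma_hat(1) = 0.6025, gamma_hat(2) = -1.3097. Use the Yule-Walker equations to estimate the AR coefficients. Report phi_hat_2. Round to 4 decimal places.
\hat\phi_{2} = -0.3960

The Yule-Walker equations for an AR(p) process read, in matrix form,
  Gamma_p phi = r_p,   with   (Gamma_p)_{ij} = gamma(|i - j|),
                       (r_p)_i = gamma(i),   i,j = 1..p.
Substitute the sample gammas (Toeplitz matrix and right-hand side of size 2):
  Gamma_p = [[3.6572, 0.6025], [0.6025, 3.6572]]
  r_p     = [0.6025, -1.3097]
Written out:
  3.6572 phi_1 + 0.6025 phi_2 = 0.6025
  0.6025 phi_1 + 3.6572 phi_2 = -1.3097
Solve by Cramer's rule:
  det = gamma(0)^2 - gamma(1)^2 = (3.6572)^2 - (0.6025)^2 = 13.37511184 - 0.36300625 = 13.01210559
  phi_hat_1 = [gamma(1) gamma(0) - gamma(1) gamma(2)] / det = [(0.6025)(3.6572) - (0.6025)(-1.3097)] / 13.01210559 = 2.99255725 / 13.01210559 = 0.23
  phi_hat_2 = [gamma(0) gamma(2) - gamma(1)^2] / det = [(3.6572)(-1.3097) - (0.6025)^2] / 13.01210559 = -5.15284109 / 13.01210559 = -0.396
So phi_hat = [0.2300, -0.3960].
Therefore phi_hat_2 = -0.3960.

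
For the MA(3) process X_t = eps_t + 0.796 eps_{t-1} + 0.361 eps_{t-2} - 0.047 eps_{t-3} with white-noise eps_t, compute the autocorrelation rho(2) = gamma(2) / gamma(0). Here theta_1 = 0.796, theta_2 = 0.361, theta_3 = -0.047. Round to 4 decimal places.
\rho(2) = 0.1832

For an MA(q) process with theta_0 = 1, the autocovariance is
  gamma(k) = sigma^2 * sum_{i=0..q-k} theta_i * theta_{i+k},
and rho(k) = gamma(k) / gamma(0). Sigma^2 cancels.
  numerator   = (1)*(0.361) + (0.796)*(-0.047) = 0.323588.
  denominator = (1)^2 + (0.796)^2 + (0.361)^2 + (-0.047)^2 = 1.766146.
  rho(2) = 0.323588 / 1.766146 = 0.1832.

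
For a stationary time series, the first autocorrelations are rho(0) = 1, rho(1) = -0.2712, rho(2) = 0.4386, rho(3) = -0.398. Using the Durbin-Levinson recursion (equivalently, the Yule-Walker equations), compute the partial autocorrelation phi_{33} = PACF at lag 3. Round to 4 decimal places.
\phi_{33} = -0.2799

The PACF at lag k is phi_{kk}, the last component of the solution
to the Yule-Walker system G_k phi = r_k where
  (G_k)_{ij} = rho(|i - j|), (r_k)_i = rho(i), i,j = 1..k.
Equivalently, Durbin-Levinson gives phi_{kk} iteratively:
  phi_{11} = rho(1)
  phi_{kk} = [rho(k) - sum_{j=1..k-1} phi_{k-1,j} rho(k-j)]
            / [1 - sum_{j=1..k-1} phi_{k-1,j} rho(j)],
  phi_{k,j} = phi_{k-1,j} - phi_{kk} phi_{k-1,k-j},  j = 1..k-1.
Step k = 1:
  phi_11 = rho(1) = -0.2712.
Step k = 2:
  phi_22 = [rho(2) - phi_11 rho(1)] / [1 - phi_11 rho(1)] = [0.4386 - (-0.2712)(-0.2712)] / [1 - (-0.2712)(-0.2712)]
         = 0.36505056 / 0.92645056 = 0.394031.
  Update: phi_21 = phi_11 - phi_22 phi_11 = -0.2712 - (0.394031)(-0.2712) = -0.164339.
Step k = 3:
  phi_33 = [rho(3) - phi_21 rho(2) - phi_22 rho(1)] / [1 - phi_21 rho(1) - phi_22 rho(2)]
    numerator   = -0.398 - (-0.164339)(0.4386) - (0.394031)(-0.2712) = -0.21905975
    denominator = 1 - (-0.164339)(-0.2712) - (0.394031)(0.4386) = 0.7826092
  phi_33 = -0.21905975 / 0.7826092 = -0.2799.
Therefore phi_{33} = -0.2799.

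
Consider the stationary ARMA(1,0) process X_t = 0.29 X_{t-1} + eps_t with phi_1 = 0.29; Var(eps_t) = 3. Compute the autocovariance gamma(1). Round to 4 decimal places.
\gamma(1) = 0.9499

Multiply the model equation by X_{t-k} and take expectations. With theta_0 = psi_0 = 1 and psi_j the MA(infinity) weights, this gives
  gamma(k) - sum_i phi_i gamma(k-i) = c_k,
  c_k = sigma^2 * sum_{j=k..q} theta_j psi_{j-k}   (c_k = 0 for k > q),
using gamma(-m) = gamma(m).
Pure AR (q = 0): c_0 = sigma^2 = 3, c_k = 0 for k >= 1.
Equations for k = 0 and k = 1 (AR order 1):
  gamma(0) = phi_1 gamma(1) + c_0
  gamma(1) = phi_1 gamma(0) + c_1
Substituting the second into the first: gamma(0) (1 - phi_1^2) = c_0 + phi_1 c_1, so
  gamma(0) = c_0 / (1 - phi_1^2) = 3 / (1 - (0.29)^2) = 3 / 0.9159 = 3.275467.
  gamma(1) = phi_1 gamma(0) = (0.29)(3.275467) = 0.949885.
Therefore gamma(1) = 0.9499 (to 4 decimal places).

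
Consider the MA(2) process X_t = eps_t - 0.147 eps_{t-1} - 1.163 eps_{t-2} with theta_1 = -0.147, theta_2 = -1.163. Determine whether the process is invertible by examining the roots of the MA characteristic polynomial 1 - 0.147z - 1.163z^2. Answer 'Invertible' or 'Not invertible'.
\text{Not invertible}

The MA(q) characteristic polynomial is P(z) = 1 - 0.147z - 1.163z^2.
Invertibility requires all roots to lie outside the unit circle, i.e. |z| > 1 for every root.
Set 1 + (-0.147) z + (-1.163) z^2 = 0, i.e. a z^2 + b z + c = 0 with a = -1.163, b = -0.147, c = 1.
Discriminant D = b^2 - 4ac = (-0.147)^2 - 4*(-1.163)*1 = 0.021609 - (-4.652) = 4.673609.
D >= 0, so the roots are real: z = (-b +/- sqrt(D)) / (2a) = (0.147 +/- 2.161853) / (-2.326).
  z_1 = (0.147 + 2.161853) / (-2.326) = -0.9926,   |z_1| = 0.9926.
  z_2 = (0.147 - 2.161853) / (-2.326) = 0.8662,   |z_2| = 0.8662.
Moduli of all roots: 0.9926, 0.8662.
All moduli strictly greater than 1? No.
Verdict: Not invertible.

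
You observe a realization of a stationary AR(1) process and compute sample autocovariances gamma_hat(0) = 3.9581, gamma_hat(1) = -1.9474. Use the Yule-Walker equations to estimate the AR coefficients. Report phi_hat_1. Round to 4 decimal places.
\hat\phi_{1} = -0.4920

The Yule-Walker equations for an AR(p) process read, in matrix form,
  Gamma_p phi = r_p,   with   (Gamma_p)_{ij} = gamma(|i - j|),
                       (r_p)_i = gamma(i),   i,j = 1..p.
Substitute the sample gammas (Toeplitz matrix and right-hand side of size 1):
  Gamma_p = [[3.9581]]
  r_p     = [-1.9474]
With p = 1 this is the single equation gamma(0) phi_1 = gamma(1):
  phi_hat_1 = gamma(1) / gamma(0) = -1.9474 / 3.9581 = -0.4920.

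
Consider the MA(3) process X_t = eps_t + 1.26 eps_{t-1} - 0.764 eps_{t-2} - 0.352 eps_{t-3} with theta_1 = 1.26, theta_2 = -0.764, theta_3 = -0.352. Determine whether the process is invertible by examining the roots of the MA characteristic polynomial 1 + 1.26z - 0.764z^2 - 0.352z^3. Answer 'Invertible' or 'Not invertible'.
\text{Not invertible}

The MA(q) characteristic polynomial is P(z) = 1 + 1.26z - 0.764z^2 - 0.352z^3.
Invertibility requires all roots to lie outside the unit circle, i.e. |z| > 1 for every root.
Degree 3: look for a simple real root z0 first, then factor out (1 - z/z0) and solve the remaining quadratic.
Testing z0 = -0.625: P(-0.625) = 1 + (1.26)(-0.625) + (-0.764)(-0.625)^2 + (-0.352)(-0.625)^3
  = 1 + (-0.7875) + (-0.298438) + (0.085938) = 0.  So z_0 = -0.625 is a root, |z_0| = 0.625.
Divide out the factor (1 + 1.6 z) = (1 - z/z0) (since 1/z0 = -1.6):
  P(z) = (1 + 1.6 z)(1 + (-0.34) z + (-0.22) z^2)
  [check: z-coef -0.34 - (-1.6) = 1.26; z^2-coef -0.22 - (-1.6)(-0.34) = -0.764; z^3-coef -(-1.6)(-0.22) = -0.352.]
Remaining roots from the quadratic factor 1 + (-0.34) z + (-0.22) z^2:
  Set 1 + (-0.34) z + (-0.22) z^2 = 0, i.e. a z^2 + b z + c = 0 with a = -0.22, b = -0.34, c = 1.
  Discriminant D = b^2 - 4ac = (-0.34)^2 - 4*(-0.22)*1 = 0.1156 - (-0.88) = 0.9956.
  D >= 0, so the roots are real: z = (-b +/- sqrt(D)) / (2a) = (0.34 +/- 0.997798) / (-0.44).
    z_1 = (0.34 + 0.997798) / (-0.44) = -3.0404,   |z_1| = 3.0404.
    z_2 = (0.34 - 0.997798) / (-0.44) = 1.495,   |z_2| = 1.495.
Moduli of all roots: 0.6250, 3.0404, 1.4950.
All moduli strictly greater than 1? No.
Verdict: Not invertible.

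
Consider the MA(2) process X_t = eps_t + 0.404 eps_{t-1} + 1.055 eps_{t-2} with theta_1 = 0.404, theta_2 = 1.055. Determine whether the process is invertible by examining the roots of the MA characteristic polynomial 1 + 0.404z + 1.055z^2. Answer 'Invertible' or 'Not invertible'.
\text{Not invertible}

The MA(q) characteristic polynomial is P(z) = 1 + 0.404z + 1.055z^2.
Invertibility requires all roots to lie outside the unit circle, i.e. |z| > 1 for every root.
Set 1 + (0.404) z + (1.055) z^2 = 0, i.e. a z^2 + b z + c = 0 with a = 1.055, b = 0.404, c = 1.
Discriminant D = b^2 - 4ac = (0.404)^2 - 4*(1.055)*1 = 0.163216 - (4.22) = -4.056784.
D < 0, so the roots are the complex-conjugate pair z = (-b +/- i sqrt(-D)) / (2a) = -0.1915 +/- 0.9546i.
For a conjugate pair |z|^2 = z * conj(z) = (product of roots) = c/a = 1/(1.055) = 0.947867, so |z| = sqrt(0.947867) = 0.9736 for both roots.
Moduli of all roots: 0.9736, 0.9736.
All moduli strictly greater than 1? No.
Verdict: Not invertible.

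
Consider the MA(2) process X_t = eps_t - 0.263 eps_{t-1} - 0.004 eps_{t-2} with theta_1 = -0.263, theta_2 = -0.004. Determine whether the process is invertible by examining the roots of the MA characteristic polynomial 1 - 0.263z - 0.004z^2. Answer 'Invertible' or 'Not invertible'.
\text{Invertible}

The MA(q) characteristic polynomial is P(z) = 1 - 0.263z - 0.004z^2.
Invertibility requires all roots to lie outside the unit circle, i.e. |z| > 1 for every root.
Set 1 + (-0.263) z + (-0.004) z^2 = 0, i.e. a z^2 + b z + c = 0 with a = -0.004, b = -0.263, c = 1.
Discriminant D = b^2 - 4ac = (-0.263)^2 - 4*(-0.004)*1 = 0.069169 - (-0.016) = 0.085169.
D >= 0, so the roots are real: z = (-b +/- sqrt(D)) / (2a) = (0.263 +/- 0.291837) / (-0.008).
  z_1 = (0.263 + 0.291837) / (-0.008) = -69.3547,   |z_1| = 69.3547.
  z_2 = (0.263 - 0.291837) / (-0.008) = 3.6047,   |z_2| = 3.6047.
Moduli of all roots: 69.3547, 3.6047.
All moduli strictly greater than 1? Yes.
Verdict: Invertible.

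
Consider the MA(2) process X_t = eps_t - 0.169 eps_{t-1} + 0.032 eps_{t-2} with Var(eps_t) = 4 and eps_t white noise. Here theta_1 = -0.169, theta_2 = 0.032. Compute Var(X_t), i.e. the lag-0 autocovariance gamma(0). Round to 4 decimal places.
\gamma(0) = 4.1183

For an MA(q) process X_t = eps_t + sum_i theta_i eps_{t-i} with
Var(eps_t) = sigma^2, the variance is
  gamma(0) = sigma^2 * (1 + sum_i theta_i^2).
  sum_i theta_i^2 = (-0.169)^2 + (0.032)^2 = 0.028561 + 0.001024 = 0.029585.
  gamma(0) = 4 * (1 + 0.029585) = 4 * 1.029585 = 4.11834, which rounds to 4.1183.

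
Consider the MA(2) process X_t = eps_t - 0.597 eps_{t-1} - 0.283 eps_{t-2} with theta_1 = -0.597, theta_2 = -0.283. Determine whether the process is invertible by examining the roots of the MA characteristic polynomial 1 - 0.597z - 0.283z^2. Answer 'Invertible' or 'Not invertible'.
\text{Invertible}

The MA(q) characteristic polynomial is P(z) = 1 - 0.597z - 0.283z^2.
Invertibility requires all roots to lie outside the unit circle, i.e. |z| > 1 for every root.
Set 1 + (-0.597) z + (-0.283) z^2 = 0, i.e. a z^2 + b z + c = 0 with a = -0.283, b = -0.597, c = 1.
Discriminant D = b^2 - 4ac = (-0.597)^2 - 4*(-0.283)*1 = 0.356409 - (-1.132) = 1.488409.
D >= 0, so the roots are real: z = (-b +/- sqrt(D)) / (2a) = (0.597 +/- 1.220004) / (-0.566).
  z_1 = (0.597 + 1.220004) / (-0.566) = -3.2103,   |z_1| = 3.2103.
  z_2 = (0.597 - 1.220004) / (-0.566) = 1.1007,   |z_2| = 1.1007.
Moduli of all roots: 3.2103, 1.1007.
All moduli strictly greater than 1? Yes.
Verdict: Invertible.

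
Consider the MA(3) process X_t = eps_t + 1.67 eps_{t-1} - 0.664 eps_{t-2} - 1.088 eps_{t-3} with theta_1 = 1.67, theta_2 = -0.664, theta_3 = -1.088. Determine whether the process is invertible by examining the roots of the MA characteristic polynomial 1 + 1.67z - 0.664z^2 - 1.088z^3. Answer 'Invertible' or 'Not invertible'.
\text{Not invertible}

The MA(q) characteristic polynomial is P(z) = 1 + 1.67z - 0.664z^2 - 1.088z^3.
Invertibility requires all roots to lie outside the unit circle, i.e. |z| > 1 for every root.
Degree 3: look for a simple real root z0 first, then factor out (1 - z/z0) and solve the remaining quadratic.
Testing z0 = -1.25: P(-1.25) = 1 + (1.67)(-1.25) + (-0.664)(-1.25)^2 + (-1.088)(-1.25)^3
  = 1 + (-2.0875) + (-1.0375) + (2.125) = 0.  So z_0 = -1.25 is a root, |z_0| = 1.25.
Divide out the factor (1 + 0.8 z) = (1 - z/z0) (since 1/z0 = -0.8):
  P(z) = (1 + 0.8 z)(1 + (0.87) z + (-1.36) z^2)
  [check: z-coef 0.87 - (-0.8) = 1.67; z^2-coef -1.36 - (-0.8)(0.87) = -0.664; z^3-coef -(-0.8)(-1.36) = -1.088.]
Remaining roots from the quadratic factor 1 + (0.87) z + (-1.36) z^2:
  Set 1 + (0.87) z + (-1.36) z^2 = 0, i.e. a z^2 + b z + c = 0 with a = -1.36, b = 0.87, c = 1.
  Discriminant D = b^2 - 4ac = (0.87)^2 - 4*(-1.36)*1 = 0.7569 - (-5.44) = 6.1969.
  D >= 0, so the roots are real: z = (-b +/- sqrt(D)) / (2a) = (-0.87 +/- 2.489357) / (-2.72).
    z_1 = (-0.87 + 2.489357) / (-2.72) = -0.5954,   |z_1| = 0.5954.
    z_2 = (-0.87 - 2.489357) / (-2.72) = 1.2351,   |z_2| = 1.2351.
Moduli of all roots: 1.2500, 0.5954, 1.2351.
All moduli strictly greater than 1? No.
Verdict: Not invertible.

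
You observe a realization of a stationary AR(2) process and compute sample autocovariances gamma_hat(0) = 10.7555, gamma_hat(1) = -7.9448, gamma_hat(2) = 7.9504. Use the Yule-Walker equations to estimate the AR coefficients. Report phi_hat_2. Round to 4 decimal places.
\hat\phi_{2} = 0.4260

The Yule-Walker equations for an AR(p) process read, in matrix form,
  Gamma_p phi = r_p,   with   (Gamma_p)_{ij} = gamma(|i - j|),
                       (r_p)_i = gamma(i),   i,j = 1..p.
Substitute the sample gammas (Toeplitz matrix and right-hand side of size 2):
  Gamma_p = [[10.7555, -7.9448], [-7.9448, 10.7555]]
  r_p     = [-7.9448, 7.9504]
Written out:
  10.7555 phi_1 - 7.9448 phi_2 = -7.9448
  -7.9448 phi_1 + 10.7555 phi_2 = 7.9504
Solve by Cramer's rule:
  det = gamma(0)^2 - gamma(1)^2 = (10.7555)^2 - (-7.9448)^2 = 115.68078025 - 63.11984704 = 52.56093321
  phi_hat_1 = [gamma(1) gamma(0) - gamma(1) gamma(2)] / det = [(-7.9448)(10.7555) - (-7.9448)(7.9504)] / 52.56093321 = -22.28595848 / 52.56093321 = -0.424
  phi_hat_2 = [gamma(0) gamma(2) - gamma(1)^2] / det = [(10.7555)(7.9504) - (-7.9448)^2] / 52.56093321 = 22.39068016 / 52.56093321 = 0.426
So phi_hat = [-0.4240, 0.4260].
Therefore phi_hat_2 = 0.4260.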